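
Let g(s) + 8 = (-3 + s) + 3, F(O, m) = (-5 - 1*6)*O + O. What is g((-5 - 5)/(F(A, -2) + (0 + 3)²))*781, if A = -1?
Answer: -126522/19 ≈ -6659.1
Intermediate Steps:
F(O, m) = -10*O (F(O, m) = (-5 - 6)*O + O = -11*O + O = -10*O)
g(s) = -8 + s (g(s) = -8 + ((-3 + s) + 3) = -8 + s)
g((-5 - 5)/(F(A, -2) + (0 + 3)²))*781 = (-8 + (-5 - 5)/(-10*(-1) + (0 + 3)²))*781 = (-8 - 10/(10 + 3²))*781 = (-8 - 10/(10 + 9))*781 = (-8 - 10/19)*781 = -162/19*781 = -126522/19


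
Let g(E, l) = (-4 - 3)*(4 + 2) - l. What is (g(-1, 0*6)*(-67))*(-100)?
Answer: -281400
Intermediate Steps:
g(E, l) = -42 - l (g(E, l) = -7*6 - l = -42 - l)
(g(-1, 0*6)*(-67))*(-100) = ((-42 - 0*6)*(-67))*(-100) = ((-42 - 1*0)*(-67))*(-100) = ((-42 + 0)*(-67))*(-100) = -42*(-67)*(-100) = 2814*(-100) = -281400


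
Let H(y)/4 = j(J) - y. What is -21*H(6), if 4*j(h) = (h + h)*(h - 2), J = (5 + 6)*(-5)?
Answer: -131166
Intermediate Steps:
J = -55 (J = 11*(-5) = -55)
j(h) = h*(-2 + h)/2 (j(h) = ((h + h)*(h - 2))/4 = ((2*h)*(-2 + h))/4 = (2*h*(-2 + h))/4 = h*(-2 + h)/2)
H(y) = 6270 - 4*y (H(y) = 4*((½)*(-55)*(-2 - 55) - y) = 4*((½)*(-55)*(-57) - y) = 4*(3135/2 - y) = 6270 - 4*y)
-21*H(6) = -21*(6270 - 4*6) = -21*(6270 - 24) = -21*6246 = -131166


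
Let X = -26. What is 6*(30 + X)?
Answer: 24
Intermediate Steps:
6*(30 + X) = 6*(30 - 26) = 6*4 = 24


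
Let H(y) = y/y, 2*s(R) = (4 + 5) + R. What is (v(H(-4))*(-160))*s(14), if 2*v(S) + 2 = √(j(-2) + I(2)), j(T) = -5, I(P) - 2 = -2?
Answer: 1840 - 920*I*√5 ≈ 1840.0 - 2057.2*I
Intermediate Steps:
I(P) = 0 (I(P) = 2 - 2 = 0)
s(R) = 9/2 + R/2 (s(R) = ((4 + 5) + R)/2 = (9 + R)/2 = 9/2 + R/2)
H(y) = 1
v(S) = -1 + I*√5/2 (v(S) = -1 + √(-5 + 0)/2 = -1 + √(-5)/2 = -1 + (I*√5)/2 = -1 + I*√5/2)
(v(H(-4))*(-160))*s(14) = ((-1 + I*√5/2)*(-160))*(9/2 + (½)*14) = (160 - 80*I*√5)*(9/2 + 7) = (160 - 80*I*√5)*(23/2) = 1840 - 920*I*√5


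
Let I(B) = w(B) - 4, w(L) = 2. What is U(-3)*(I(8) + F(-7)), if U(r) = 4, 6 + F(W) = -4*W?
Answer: 80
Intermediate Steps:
F(W) = -6 - 4*W
I(B) = -2 (I(B) = 2 - 4 = -2)
U(-3)*(I(8) + F(-7)) = 4*(-2 + (-6 - 4*(-7))) = 4*(-2 + (-6 + 28)) = 4*(-2 + 22) = 4*20 = 80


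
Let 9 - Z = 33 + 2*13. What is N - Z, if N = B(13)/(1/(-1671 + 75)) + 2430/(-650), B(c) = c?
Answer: -1345613/65 ≈ -20702.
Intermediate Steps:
Z = -50 (Z = 9 - (33 + 2*13) = 9 - (33 + 26) = 9 - 1*59 = 9 - 59 = -50)
N = -1348863/65 (N = 13/(1/(-1671 + 75)) + 2430/(-650) = 13/(1/(-1596)) + 2430*(-1/650) = 13/(-1/1596) - 243/65 = 13*(-1596) - 243/65 = -20748 - 243/65 = -1348863/65 ≈ -20752.)
N - Z = -1348863/65 - 1*(-50) = -1348863/65 + 50 = -1345613/65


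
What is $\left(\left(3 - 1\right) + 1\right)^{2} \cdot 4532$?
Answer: $40788$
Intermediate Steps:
$\left(\left(3 - 1\right) + 1\right)^{2} \cdot 4532 = \left(2 + 1\right)^{2} \cdot 4532 = 3^{2} \cdot 4532 = 9 \cdot 4532 = 40788$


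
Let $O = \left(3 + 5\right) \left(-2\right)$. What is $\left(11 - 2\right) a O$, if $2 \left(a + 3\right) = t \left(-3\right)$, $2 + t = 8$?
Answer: $1728$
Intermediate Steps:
$t = 6$ ($t = -2 + 8 = 6$)
$a = -12$ ($a = -3 + \frac{6 \left(-3\right)}{2} = -3 + \frac{1}{2} \left(-18\right) = -3 - 9 = -12$)
$O = -16$ ($O = 8 \left(-2\right) = -16$)
$\left(11 - 2\right) a O = \left(11 - 2\right) \left(-12\right) \left(-16\right) = 9 \left(-12\right) \left(-16\right) = \left(-108\right) \left(-16\right) = 1728$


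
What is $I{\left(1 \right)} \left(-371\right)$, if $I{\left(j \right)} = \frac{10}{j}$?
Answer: $-3710$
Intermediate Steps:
$I{\left(1 \right)} \left(-371\right) = \frac{10}{1} \left(-371\right) = 10 \cdot 1 \left(-371\right) = 10 \left(-371\right) = -3710$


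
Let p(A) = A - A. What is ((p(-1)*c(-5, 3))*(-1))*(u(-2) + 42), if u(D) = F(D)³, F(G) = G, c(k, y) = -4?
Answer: 0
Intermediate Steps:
u(D) = D³
p(A) = 0
((p(-1)*c(-5, 3))*(-1))*(u(-2) + 42) = ((0*(-4))*(-1))*((-2)³ + 42) = (0*(-1))*(-8 + 42) = 0*34 = 0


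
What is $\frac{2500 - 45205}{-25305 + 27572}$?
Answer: $- \frac{42705}{2267} \approx -18.838$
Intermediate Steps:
$\frac{2500 - 45205}{-25305 + 27572} = - \frac{42705}{2267}$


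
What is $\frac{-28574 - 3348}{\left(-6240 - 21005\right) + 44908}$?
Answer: $- \frac{31922}{17663} \approx -1.8073$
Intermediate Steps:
$\frac{-28574 - 3348}{\left(-6240 - 21005\right) + 44908} = - \frac{31922}{\left(-6240 - 21005\right) + 44908} = - \frac{31922}{-27245 + 44908} = - \frac{31922}{17663}$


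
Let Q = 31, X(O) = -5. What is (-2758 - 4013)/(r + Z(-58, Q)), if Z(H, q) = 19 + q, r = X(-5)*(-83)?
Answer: -2257/155 ≈ -14.561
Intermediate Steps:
r = 415 (r = -5*(-83) = 415)
(-2758 - 4013)/(r + Z(-58, Q)) = (-2758 - 4013)/(415 + (19 + 31)) = -6771/(415 + 50) = -6771/465 = -6771*1/465 = -2257/155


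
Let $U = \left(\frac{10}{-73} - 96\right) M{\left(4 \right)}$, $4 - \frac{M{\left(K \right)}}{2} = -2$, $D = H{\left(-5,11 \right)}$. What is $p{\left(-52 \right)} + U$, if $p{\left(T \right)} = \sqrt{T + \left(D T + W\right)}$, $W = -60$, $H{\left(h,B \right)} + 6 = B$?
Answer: $- \frac{84216}{73} + 2 i \sqrt{93} \approx -1153.6 + 19.287 i$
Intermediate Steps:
$H{\left(h,B \right)} = -6 + B$
$D = 5$ ($D = -6 + 11 = 5$)
$M{\left(K \right)} = 12$ ($M{\left(K \right)} = 8 - -4 = 8 + 4 = 12$)
$U = - \frac{84216}{73}$ ($U = \left(\frac{10}{-73} - 96\right) 12 = \left(10 \left(- \frac{1}{73}\right) - 96\right) 12 = \left(- \frac{10}{73} - 96\right) 12 = \left(- \frac{7018}{73}\right) 12 = - \frac{84216}{73} \approx -1153.6$)
$p{\left(T \right)} = \sqrt{-60 + 6 T}$ ($p{\left(T \right)} = \sqrt{T + \left(5 T - 60\right)} = \sqrt{T + \left(-60 + 5 T\right)} = \sqrt{-60 + 6 T}$)
$p{\left(-52 \right)} + U = \sqrt{-60 + 6 \left(-52\right)} - \frac{84216}{73} = \sqrt{-60 - 312} - \frac{84216}{73} = \sqrt{-372} - \frac{84216}{73} = 2 i \sqrt{93} - \frac{84216}{73} = - \frac{84216}{73} + 2 i \sqrt{93}$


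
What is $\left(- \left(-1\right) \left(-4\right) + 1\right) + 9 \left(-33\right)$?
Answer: $-300$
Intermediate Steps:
$\left(- \left(-1\right) \left(-4\right) + 1\right) + 9 \left(-33\right) = \left(\left(-1\right) 4 + 1\right) - 297 = \left(-4 + 1\right) - 297 = -3 - 297 = -300$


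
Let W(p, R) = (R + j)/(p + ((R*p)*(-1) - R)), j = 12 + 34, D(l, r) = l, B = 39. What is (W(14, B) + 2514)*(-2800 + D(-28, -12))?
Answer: -4059336652/571 ≈ -7.1092e+6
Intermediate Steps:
j = 46
W(p, R) = (46 + R)/(p - R - R*p) (W(p, R) = (R + 46)/(p + ((R*p)*(-1) - R)) = (46 + R)/(p + (-R*p - R)) = (46 + R)/(p + (-R - R*p)) = (46 + R)/(p - R - R*p))
(W(14, B) + 2514)*(-2800 + D(-28, -12)) = ((-46 - 1*39)/(39 - 1*14 + 39*14) + 2514)*(-2800 - 28) = ((-46 - 39)/(39 - 14 + 546) + 2514)*(-2828) = (-85/571 + 2514)*(-2828) = (1435409/571)*(-2828) = -4059336652/571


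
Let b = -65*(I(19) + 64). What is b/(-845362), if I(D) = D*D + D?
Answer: 14430/422681 ≈ 0.034139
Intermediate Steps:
I(D) = D + D**2 (I(D) = D**2 + D = D + D**2)
b = -28860 (b = -65*(19*(1 + 19) + 64) = -65*(19*20 + 64) = -65*(380 + 64) = -65*444 = -28860)
b/(-845362) = -28860/(-845362) = -28860*(-1/845362) = 14430/422681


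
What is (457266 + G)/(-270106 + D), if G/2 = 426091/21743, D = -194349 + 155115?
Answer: -497159341/336298981 ≈ -1.4783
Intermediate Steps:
D = -39234
G = 852182/21743 (G = 2*(426091/21743) = 852182/21743 ≈ 39.193)
(457266 + G)/(-270106 + D) = (457266 + 852182/21743)/(-270106 - 39234) = (9943186820/21743)/(-309340) = (9943186820/21743)*(-1/309340) = -497159341/336298981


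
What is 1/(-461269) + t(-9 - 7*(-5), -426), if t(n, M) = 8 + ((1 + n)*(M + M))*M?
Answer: 4520303354527/461269 ≈ 9.7997e+6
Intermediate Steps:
t(n, M) = 8 + 2*M²*(1 + n) (t(n, M) = 8 + ((1 + n)*(2*M))*M = 8 + (2*M*(1 + n))*M = 8 + 2*M²*(1 + n))
1/(-461269) + t(-9 - 7*(-5), -426) = 1/(-461269) + (8 + 2*(-426)² + 2*(-9 - 7*(-5))*(-426)²) = -1/461269 + (8 + 2*181476 + 2*(-9 + 35)*181476) = -1/461269 + (8 + 362952 + 2*26*181476) = -1/461269 + (8 + 362952 + 9436752) = -1/461269 + 9799712 = 4520303354527/461269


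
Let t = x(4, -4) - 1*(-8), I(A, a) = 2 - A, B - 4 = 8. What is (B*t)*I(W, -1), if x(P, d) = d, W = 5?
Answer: -144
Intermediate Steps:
B = 12 (B = 4 + 8 = 12)
t = 4 (t = -4 - 1*(-8) = -4 + 8 = 4)
(B*t)*I(W, -1) = (12*4)*(2 - 1*5) = 48*(2 - 5) = 48*(-3) = -144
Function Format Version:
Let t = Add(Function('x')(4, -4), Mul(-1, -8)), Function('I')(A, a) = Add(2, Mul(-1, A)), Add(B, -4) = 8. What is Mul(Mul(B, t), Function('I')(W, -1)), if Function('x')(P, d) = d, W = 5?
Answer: -144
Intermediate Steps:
B = 12 (B = Add(4, 8) = 12)
t = 4 (t = Add(-4, Mul(-1, -8)) = Add(-4, 8) = 4)
Mul(Mul(B, t), Function('I')(W, -1)) = Mul(Mul(12, 4), Add(2, Mul(-1, 5))) = Mul(48, Add(2, -5)) = Mul(48, -3) = -144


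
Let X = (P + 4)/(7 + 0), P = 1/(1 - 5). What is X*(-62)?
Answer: -465/14 ≈ -33.214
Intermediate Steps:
P = -1/4 (P = 1/(-4) = -1/4 ≈ -0.25000)
X = 15/28 (X = (-1/4 + 4)/(7 + 0) = (15/4)/7 = (15/4)*(1/7) = 15/28 ≈ 0.53571)
X*(-62) = (15/28)*(-62) = -465/14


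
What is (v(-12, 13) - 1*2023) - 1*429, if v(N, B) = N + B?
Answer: -2451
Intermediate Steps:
v(N, B) = B + N
(v(-12, 13) - 1*2023) - 1*429 = ((13 - 12) - 1*2023) - 1*429 = (1 - 2023) - 429 = -2022 - 429 = -2451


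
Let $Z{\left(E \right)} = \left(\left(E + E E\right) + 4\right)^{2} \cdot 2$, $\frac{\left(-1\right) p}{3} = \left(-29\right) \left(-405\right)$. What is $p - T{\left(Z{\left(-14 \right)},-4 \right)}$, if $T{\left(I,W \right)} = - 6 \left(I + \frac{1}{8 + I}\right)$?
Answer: $\frac{13145128203}{34600} \approx 3.7992 \cdot 10^{5}$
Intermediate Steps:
$p = -35235$ ($p = - 3 \left(\left(-29\right) \left(-405\right)\right) = \left(-3\right) 11745 = -35235$)
$Z{\left(E \right)} = 2 \left(4 + E + E^{2}\right)^{2}$ ($Z{\left(E \right)} = \left(\left(E + E^{2}\right) + 4\right)^{2} \cdot 2 = \left(4 + E + E^{2}\right)^{2} \cdot 2 = 2 \left(4 + E + E^{2}\right)^{2}$)
$T{\left(I,W \right)} = - 6 I - \frac{6}{8 + I}$
$p - T{\left(Z{\left(-14 \right)},-4 \right)} = -35235 - \frac{6 \left(-1 - \left(2 \left(4 - 14 + \left(-14\right)^{2}\right)^{2}\right)^{2} - 8 \cdot 2 \left(4 - 14 + \left(-14\right)^{2}\right)^{2}\right)}{8 + 2 \left(4 - 14 + \left(-14\right)^{2}\right)^{2}} = -35235 - \frac{6 \left(-1 - \left(2 \left(4 - 14 + 196\right)^{2}\right)^{2} - 8 \cdot 2 \left(4 - 14 + 196\right)^{2}\right)}{8 + 2 \left(4 - 14 + 196\right)^{2}} = -35235 - \frac{6 \left(-1 - \left(2 \cdot 186^{2}\right)^{2} - 8 \cdot 2 \cdot 186^{2}\right)}{8 + 2 \cdot 186^{2}} = -35235 - \frac{6 \left(-1 - \left(2 \cdot 34596\right)^{2} - 8 \cdot 2 \cdot 34596\right)}{8 + 2 \cdot 34596} = -35235 - \frac{6 \left(-1 - 69192^{2} - 553536\right)}{8 + 69192} = -35235 - \frac{6 \left(-1 - 4787532864 - 553536\right)}{69200} = -35235 - 6 \cdot \frac{1}{69200} \left(-1 - 4787532864 - 553536\right) = -35235 - 6 \cdot \frac{1}{69200} \left(-4788086401\right) = -35235 - - \frac{14364259203}{34600} = -35235 + \frac{14364259203}{34600} = \frac{13145128203}{34600}$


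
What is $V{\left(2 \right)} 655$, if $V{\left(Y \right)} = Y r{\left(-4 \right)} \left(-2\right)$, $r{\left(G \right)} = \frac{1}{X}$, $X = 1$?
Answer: $-2620$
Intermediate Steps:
$r{\left(G \right)} = 1$ ($r{\left(G \right)} = 1^{-1} = 1$)
$V{\left(Y \right)} = - 2 Y$ ($V{\left(Y \right)} = Y 1 \left(-2\right) = Y \left(-2\right) = - 2 Y$)
$V{\left(2 \right)} 655 = \left(-2\right) 2 \cdot 655 = \left(-4\right) 655 = -2620$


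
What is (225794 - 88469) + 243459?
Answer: 380784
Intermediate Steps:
(225794 - 88469) + 243459 = 137325 + 243459 = 380784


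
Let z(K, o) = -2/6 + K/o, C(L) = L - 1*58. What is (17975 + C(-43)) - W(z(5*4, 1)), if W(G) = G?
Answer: 53563/3 ≈ 17854.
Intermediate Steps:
C(L) = -58 + L (C(L) = L - 58 = -58 + L)
z(K, o) = -⅓ + K/o (z(K, o) = -2*⅙ + K/o = -⅓ + K/o)
(17975 + C(-43)) - W(z(5*4, 1)) = (17975 + (-58 - 43)) - (5*4 - ⅓*1)/1 = (17975 - 101) - (20 - ⅓) = 17874 - 59/3 = 53563/3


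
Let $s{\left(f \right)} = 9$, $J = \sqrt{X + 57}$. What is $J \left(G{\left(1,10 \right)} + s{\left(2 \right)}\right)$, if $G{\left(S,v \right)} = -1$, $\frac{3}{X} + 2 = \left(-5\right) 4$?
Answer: $\frac{12 \sqrt{3058}}{11} \approx 60.326$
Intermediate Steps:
$X = - \frac{3}{22}$ ($X = \frac{3}{-2 - 20} = \frac{3}{-22} = 3 \left(- \frac{1}{22}\right) = - \frac{3}{22} \approx -0.13636$)
$J = \frac{3 \sqrt{3058}}{22}$ ($J = \sqrt{- \frac{3}{22} + 57} = \sqrt{\frac{1251}{22}} = \frac{3 \sqrt{3058}}{22} \approx 7.5408$)
$J \left(G{\left(1,10 \right)} + s{\left(2 \right)}\right) = \frac{3 \sqrt{3058}}{22} \left(-1 + 9\right) = \frac{3 \sqrt{3058}}{22} \cdot 8 = \frac{12 \sqrt{3058}}{11}$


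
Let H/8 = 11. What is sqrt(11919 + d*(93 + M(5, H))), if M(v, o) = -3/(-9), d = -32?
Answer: sqrt(80391)/3 ≈ 94.511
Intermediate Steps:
H = 88 (H = 8*11 = 88)
M(v, o) = 1/3 (M(v, o) = -3*(-1/9) = 1/3)
sqrt(11919 + d*(93 + M(5, H))) = sqrt(11919 - 32*(93 + 1/3)) = sqrt(11919 - 32*280/3) = sqrt(11919 - 8960/3) = sqrt(26797/3) = sqrt(80391)/3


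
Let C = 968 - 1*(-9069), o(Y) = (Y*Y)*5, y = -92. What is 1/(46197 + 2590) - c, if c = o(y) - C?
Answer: -1574990720/48787 ≈ -32283.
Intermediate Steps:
o(Y) = 5*Y² (o(Y) = Y²*5 = 5*Y²)
C = 10037 (C = 968 + 9069 = 10037)
c = 32283 (c = 5*(-92)² - 1*10037 = 5*8464 - 10037 = 42320 - 10037 = 32283)
1/(46197 + 2590) - c = 1/(46197 + 2590) - 1*32283 = 1/48787 - 32283 = -1574990720/48787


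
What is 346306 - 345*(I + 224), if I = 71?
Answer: 244531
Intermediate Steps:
346306 - 345*(I + 224) = 346306 - 345*(71 + 224) = 346306 - 345*295 = 346306 - 1*101775 = 346306 - 101775 = 244531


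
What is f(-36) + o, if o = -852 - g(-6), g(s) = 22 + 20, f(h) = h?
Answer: -930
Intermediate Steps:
g(s) = 42
o = -894 (o = -852 - 1*42 = -852 - 42 = -894)
f(-36) + o = -36 - 894 = -930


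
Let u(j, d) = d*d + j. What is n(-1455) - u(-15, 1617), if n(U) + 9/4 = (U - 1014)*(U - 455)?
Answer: 8404455/4 ≈ 2.1011e+6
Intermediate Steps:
u(j, d) = j + d**2 (u(j, d) = d**2 + j = j + d**2)
n(U) = -9/4 + (-1014 + U)*(-455 + U) (n(U) = -9/4 + (U - 1014)*(U - 455) = -9/4 + (-1014 + U)*(-455 + U))
n(-1455) - u(-15, 1617) = (1845471/4 + (-1455)**2 - 1469*(-1455)) - (-15 + 1617**2) = (1845471/4 + 2117025 + 2137395) - (-15 + 2614689) = 18863151/4 - 1*2614674 = 18863151/4 - 2614674 = 8404455/4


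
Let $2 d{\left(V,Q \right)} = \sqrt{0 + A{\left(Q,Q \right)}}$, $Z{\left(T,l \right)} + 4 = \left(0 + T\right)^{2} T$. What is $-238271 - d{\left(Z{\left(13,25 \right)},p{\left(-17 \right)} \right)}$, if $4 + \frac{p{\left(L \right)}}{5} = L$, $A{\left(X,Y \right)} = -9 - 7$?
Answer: $-238271 - 2 i \approx -2.3827 \cdot 10^{5} - 2.0 i$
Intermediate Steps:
$A{\left(X,Y \right)} = -16$ ($A{\left(X,Y \right)} = -9 - 7 = -16$)
$p{\left(L \right)} = -20 + 5 L$
$Z{\left(T,l \right)} = -4 + T^{3}$ ($Z{\left(T,l \right)} = -4 + \left(0 + T\right)^{2} T = -4 + T^{2} T = -4 + T^{3}$)
$d{\left(V,Q \right)} = 2 i$ ($d{\left(V,Q \right)} = \frac{\sqrt{0 - 16}}{2} = \frac{\sqrt{-16}}{2} = \frac{4 i}{2} = 2 i$)
$-238271 - d{\left(Z{\left(13,25 \right)},p{\left(-17 \right)} \right)} = -238271 - 2 i$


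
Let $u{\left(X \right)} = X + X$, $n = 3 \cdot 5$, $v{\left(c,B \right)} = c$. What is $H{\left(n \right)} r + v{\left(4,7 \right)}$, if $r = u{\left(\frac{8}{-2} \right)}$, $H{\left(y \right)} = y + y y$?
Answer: $-1916$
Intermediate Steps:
$n = 15$
$H{\left(y \right)} = y + y^{2}$
$u{\left(X \right)} = 2 X$
$r = -8$ ($r = 2 \frac{8}{-2} = 2 \cdot 8 \left(- \frac{1}{2}\right) = 2 \left(-4\right) = -8$)
$H{\left(n \right)} r + v{\left(4,7 \right)} = 15 \left(1 + 15\right) \left(-8\right) + 4 = 15 \cdot 16 \left(-8\right) + 4 = 240 \left(-8\right) + 4 = -1920 + 4 = -1916$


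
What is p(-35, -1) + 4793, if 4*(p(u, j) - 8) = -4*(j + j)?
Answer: 4803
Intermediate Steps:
p(u, j) = 8 - 2*j (p(u, j) = 8 + (-4*(j + j))/4 = 8 + (-8*j)/4 = 8 - 2*j)
p(-35, -1) + 4793 = (8 - 2*(-1)) + 4793 = (8 + 2) + 4793 = 10 + 4793 = 4803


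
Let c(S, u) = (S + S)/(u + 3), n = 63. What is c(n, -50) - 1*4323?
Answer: -203307/47 ≈ -4325.7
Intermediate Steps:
c(S, u) = 2*S/(3 + u) (c(S, u) = (2*S)/(3 + u) = 2*S/(3 + u))
c(n, -50) - 1*4323 = 2*63/(3 - 50) - 1*4323 = 2*63/(-47) - 4323 = 2*63*(-1/47) - 4323 = -126/47 - 4323 = -203307/47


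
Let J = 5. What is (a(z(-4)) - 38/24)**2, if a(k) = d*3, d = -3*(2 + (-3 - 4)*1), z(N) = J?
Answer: 271441/144 ≈ 1885.0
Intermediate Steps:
z(N) = 5
d = 15 (d = -3*(2 - 7*1) = -3*(2 - 7) = -3*(-5) = 15)
a(k) = 45 (a(k) = 15*3 = 45)
(a(z(-4)) - 38/24)**2 = (45 - 38/24)**2 = (45 - 38*1/24)**2 = (45 - 19/12)**2 = (521/12)**2 = 271441/144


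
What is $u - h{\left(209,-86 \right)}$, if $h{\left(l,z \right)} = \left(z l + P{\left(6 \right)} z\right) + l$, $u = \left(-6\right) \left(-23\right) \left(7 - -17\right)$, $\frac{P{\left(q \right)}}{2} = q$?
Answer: $22109$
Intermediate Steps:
$P{\left(q \right)} = 2 q$
$u = 3312$ ($u = 138 \left(7 + 17\right) = 138 \cdot 24 = 3312$)
$h{\left(l,z \right)} = l + 12 z + l z$ ($h{\left(l,z \right)} = \left(z l + 2 \cdot 6 z\right) + l = \left(l z + 12 z\right) + l = \left(12 z + l z\right) + l = l + 12 z + l z$)
$u - h{\left(209,-86 \right)} = 3312 - \left(209 + 12 \left(-86\right) + 209 \left(-86\right)\right) = 3312 - \left(209 - 1032 - 17974\right) = 3312 - -18797 = 3312 + 18797 = 22109$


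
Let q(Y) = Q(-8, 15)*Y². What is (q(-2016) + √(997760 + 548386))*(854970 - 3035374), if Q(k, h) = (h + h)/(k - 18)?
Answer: 132925800591360/13 - 45788484*√3506 ≈ 1.0222e+13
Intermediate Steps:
Q(k, h) = 2*h/(-18 + k) (Q(k, h) = (2*h)/(-18 + k) = 2*h/(-18 + k))
q(Y) = -15*Y²/13 (q(Y) = (2*15/(-18 - 8))*Y² = (2*15/(-26))*Y² = (2*15*(-1/26))*Y² = -15*Y²/13)
(q(-2016) + √(997760 + 548386))*(854970 - 3035374) = (-15/13*(-2016)² + √(997760 + 548386))*(854970 - 3035374) = (-15/13*4064256 + √1546146)*(-2180404) = (-60963840/13 + 21*√3506)*(-2180404) = 132925800591360/13 - 45788484*√3506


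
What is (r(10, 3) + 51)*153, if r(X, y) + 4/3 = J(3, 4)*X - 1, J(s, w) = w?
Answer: 13566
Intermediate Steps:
r(X, y) = -7/3 + 4*X (r(X, y) = -4/3 + (4*X - 1) = -4/3 + (-1 + 4*X) = -7/3 + 4*X)
(r(10, 3) + 51)*153 = ((-7/3 + 4*10) + 51)*153 = ((-7/3 + 40) + 51)*153 = (113/3 + 51)*153 = (266/3)*153 = 13566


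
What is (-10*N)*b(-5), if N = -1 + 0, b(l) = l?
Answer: -50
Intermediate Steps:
N = -1
(-10*N)*b(-5) = -10*(-1)*(-5) = 10*(-5) = -50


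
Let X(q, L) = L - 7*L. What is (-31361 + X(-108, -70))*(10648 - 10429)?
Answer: -6776079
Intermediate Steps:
X(q, L) = -6*L
(-31361 + X(-108, -70))*(10648 - 10429) = (-31361 - 6*(-70))*(10648 - 10429) = (-31361 + 420)*219 = -30941*219 = -6776079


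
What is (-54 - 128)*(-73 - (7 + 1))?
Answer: 14742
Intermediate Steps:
(-54 - 128)*(-73 - (7 + 1)) = -182*(-73 - 1*8) = -182*(-73 - 8) = -182*(-81) = 14742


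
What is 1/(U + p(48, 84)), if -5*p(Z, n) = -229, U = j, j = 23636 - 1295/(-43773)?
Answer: 218865/5183123632 ≈ 4.2226e-5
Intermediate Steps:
j = 1034619923/43773 (j = 23636 - 1295*(-1/43773) = 23636 + 1295/43773 = 1034619923/43773 ≈ 23636.)
U = 1034619923/43773 ≈ 23636.
p(Z, n) = 229/5 (p(Z, n) = -1/5*(-229) = 229/5)
1/(U + p(48, 84)) = 1/(1034619923/43773 + 229/5) = 1/(5183123632/218865) = 218865/5183123632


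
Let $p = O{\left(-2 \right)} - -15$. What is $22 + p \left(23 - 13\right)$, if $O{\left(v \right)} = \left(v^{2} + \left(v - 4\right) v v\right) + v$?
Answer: $-48$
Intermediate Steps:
$O{\left(v \right)} = v + v^{2} + v^{2} \left(-4 + v\right)$ ($O{\left(v \right)} = \left(v^{2} + \left(-4 + v\right) v v\right) + v = \left(v^{2} + v \left(-4 + v\right) v\right) + v = \left(v^{2} + v^{2} \left(-4 + v\right)\right) + v = v + v^{2} + v^{2} \left(-4 + v\right)$)
$p = -7$ ($p = - 2 \left(1 + \left(-2\right)^{2} - -6\right) - -15 = - 2 \left(1 + 4 + 6\right) + 15 = \left(-2\right) 11 + 15 = -22 + 15 = -7$)
$22 + p \left(23 - 13\right) = 22 - 7 \left(23 - 13\right) = 22 - 70 = -48$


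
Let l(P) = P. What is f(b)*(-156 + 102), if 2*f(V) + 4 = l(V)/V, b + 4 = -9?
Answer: 81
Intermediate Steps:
b = -13 (b = -4 - 9 = -13)
f(V) = -3/2 (f(V) = -2 + (V/V)/2 = -2 + (½)*1 = -2 + ½ = -3/2)
f(b)*(-156 + 102) = -3*(-156 + 102)/2 = -3/2*(-54) = 81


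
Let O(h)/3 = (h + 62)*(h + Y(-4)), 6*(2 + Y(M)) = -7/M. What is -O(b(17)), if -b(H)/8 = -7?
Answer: -76877/4 ≈ -19219.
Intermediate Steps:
Y(M) = -2 - 7/(6*M) (Y(M) = -2 + (-7/M)/6 = -2 - 7/(6*M))
b(H) = 56 (b(H) = -8*(-7) = 56)
O(h) = 3*(62 + h)*(-41/24 + h) (O(h) = 3*((h + 62)*(h + (-2 - 7/6/(-4)))) = 3*((62 + h)*(h + (-2 - 7/6*(-¼)))) = 3*((62 + h)*(h + (-2 + 7/24))) = 3*((62 + h)*(h - 41/24)) = 3*((62 + h)*(-41/24 + h)) = 3*(62 + h)*(-41/24 + h))
-O(b(17)) = -(-1271/4 + 3*56² + (1447/8)*56) = -(-1271/4 + 3*3136 + 10129) = -(-1271/4 + 9408 + 10129) = -1*76877/4 = -76877/4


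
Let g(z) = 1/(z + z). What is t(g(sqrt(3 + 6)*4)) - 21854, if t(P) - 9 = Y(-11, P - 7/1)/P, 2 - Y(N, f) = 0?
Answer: -21797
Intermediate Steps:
g(z) = 1/(2*z)
Y(N, f) = 2 (Y(N, f) = 2 - 1*0 = 2 + 0 = 2)
t(P) = 9 + 2/P
t(g(sqrt(3 + 6)*4)) - 21854 = (9 + 2/((1/(2*((sqrt(3 + 6)*4)))))) - 21854 = (9 + 2/((1/(2*((sqrt(9)*4)))))) - 21854 = (9 + 2/((1/(2*((3*4)))))) - 21854 = (9 + 2/(((1/2)/12))) - 21854 = (9 + 2/(((1/2)*(1/12)))) - 21854 = (9 + 2/(1/24)) - 21854 = (9 + 2*24) - 21854 = (9 + 48) - 21854 = 57 - 21854 = -21797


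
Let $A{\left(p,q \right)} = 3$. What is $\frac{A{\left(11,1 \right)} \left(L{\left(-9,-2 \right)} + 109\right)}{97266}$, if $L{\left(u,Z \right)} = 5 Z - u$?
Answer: $\frac{54}{16211} \approx 0.0033311$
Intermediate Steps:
$L{\left(u,Z \right)} = - u + 5 Z$
$\frac{A{\left(11,1 \right)} \left(L{\left(-9,-2 \right)} + 109\right)}{97266} = \frac{3 \left(\left(\left(-1\right) \left(-9\right) + 5 \left(-2\right)\right) + 109\right)}{97266} = 3 \left(\left(9 - 10\right) + 109\right) \frac{1}{97266} = 3 \left(-1 + 109\right) \frac{1}{97266} = 3 \cdot 108 \cdot \frac{1}{97266} = 324 \cdot \frac{1}{97266} = \frac{54}{16211}$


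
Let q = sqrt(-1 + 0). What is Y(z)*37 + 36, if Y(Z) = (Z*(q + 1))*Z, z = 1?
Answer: 73 + 37*I ≈ 73.0 + 37.0*I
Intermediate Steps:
q = I (q = sqrt(-1) = I ≈ 1.0*I)
Y(Z) = Z**2*(1 + I) (Y(Z) = (Z*(I + 1))*Z = (Z*(1 + I))*Z = Z**2*(1 + I))
Y(z)*37 + 36 = (1**2*(1 + I))*37 + 36 = (1*(1 + I))*37 + 36 = (1 + I)*37 + 36 = (37 + 37*I) + 36 = 73 + 37*I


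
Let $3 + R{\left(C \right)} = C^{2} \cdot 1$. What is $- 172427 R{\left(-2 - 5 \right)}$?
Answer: $-7931642$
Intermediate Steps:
$R{\left(C \right)} = -3 + C^{2}$ ($R{\left(C \right)} = -3 + C^{2} \cdot 1 = -3 + C^{2}$)
$- 172427 R{\left(-2 - 5 \right)} = - 172427 \left(-3 + \left(-2 - 5\right)^{2}\right) = - 172427 \left(-3 + \left(-7\right)^{2}\right) = - 172427 \left(-3 + 49\right) = \left(-172427\right) 46 = -7931642$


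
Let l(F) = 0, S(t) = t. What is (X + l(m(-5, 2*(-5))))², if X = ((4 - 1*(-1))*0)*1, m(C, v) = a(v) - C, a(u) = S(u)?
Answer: 0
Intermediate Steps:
a(u) = u
m(C, v) = v - C
X = 0 (X = ((4 + 1)*0)*1 = (5*0)*1 = 0*1 = 0)
(X + l(m(-5, 2*(-5))))² = (0 + 0)² = 0² = 0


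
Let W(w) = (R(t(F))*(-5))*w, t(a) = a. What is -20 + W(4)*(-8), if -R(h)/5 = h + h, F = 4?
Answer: -6420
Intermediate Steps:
R(h) = -10*h (R(h) = -5*(h + h) = -10*h)
W(w) = 200*w (W(w) = (-10*4*(-5))*w = (-40*(-5))*w = 200*w)
-20 + W(4)*(-8) = -20 + (200*4)*(-8) = -20 + 800*(-8) = -20 - 6400 = -6420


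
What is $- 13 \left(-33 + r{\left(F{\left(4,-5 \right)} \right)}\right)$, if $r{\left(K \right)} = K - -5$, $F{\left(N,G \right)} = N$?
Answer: $312$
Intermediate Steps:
$r{\left(K \right)} = 5 + K$ ($r{\left(K \right)} = K + 5 = 5 + K$)
$- 13 \left(-33 + r{\left(F{\left(4,-5 \right)} \right)}\right) = - 13 \left(-33 + \left(5 + 4\right)\right) = - 13 \left(-33 + 9\right) = \left(-13\right) \left(-24\right) = 312$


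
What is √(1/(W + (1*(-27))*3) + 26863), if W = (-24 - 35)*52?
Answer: √266378904314/3149 ≈ 163.90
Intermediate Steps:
W = -3068 (W = -59*52 = -3068)
√(1/(W + (1*(-27))*3) + 26863) = √(1/(-3068 + (1*(-27))*3) + 26863) = √(1/(-3068 - 27*3) + 26863) = √(1/(-3068 - 81) + 26863) = √(1/(-3149) + 26863) = √(-1/3149 + 26863) = √(84591586/3149) = √266378904314/3149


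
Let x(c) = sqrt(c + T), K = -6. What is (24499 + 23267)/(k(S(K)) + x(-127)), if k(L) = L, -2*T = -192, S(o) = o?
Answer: -286596/67 - 47766*I*sqrt(31)/67 ≈ -4277.6 - 3969.4*I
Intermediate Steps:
T = 96 (T = -1/2*(-192) = 96)
x(c) = sqrt(96 + c) (x(c) = sqrt(c + 96) = sqrt(96 + c))
(24499 + 23267)/(k(S(K)) + x(-127)) = (24499 + 23267)/(-6 + sqrt(96 - 127)) = 47766/(-6 + sqrt(-31)) = 47766/(-6 + I*sqrt(31))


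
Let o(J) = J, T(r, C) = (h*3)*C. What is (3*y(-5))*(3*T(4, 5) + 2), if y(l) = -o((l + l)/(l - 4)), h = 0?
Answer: -20/3 ≈ -6.6667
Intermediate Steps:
T(r, C) = 0 (T(r, C) = (0*3)*C = 0*C = 0)
y(l) = -2*l/(-4 + l) (y(l) = -(l + l)/(l - 4) = -2*l/(-4 + l))
(3*y(-5))*(3*T(4, 5) + 2) = (3*(-2*(-5)/(-4 - 5)))*(3*0 + 2) = (3*(-2*(-5)/(-9)))*(0 + 2) = (3*(-2*(-5)*(-⅑)))*2 = (3*(-10/9))*2 = -10/3*2 = -20/3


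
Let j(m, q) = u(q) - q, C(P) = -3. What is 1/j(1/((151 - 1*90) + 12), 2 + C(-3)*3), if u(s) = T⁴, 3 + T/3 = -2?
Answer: 1/50632 ≈ 1.9750e-5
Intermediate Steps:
T = -15 (T = -9 + 3*(-2) = -9 - 6 = -15)
u(s) = 50625 (u(s) = (-15)⁴ = 50625)
j(m, q) = 50625 - q
1/j(1/((151 - 1*90) + 12), 2 + C(-3)*3) = 1/(50625 - (2 - 3*3)) = 1/(50625 - (2 - 9)) = 1/(50625 - 1*(-7)) = 1/(50625 + 7) = 1/50632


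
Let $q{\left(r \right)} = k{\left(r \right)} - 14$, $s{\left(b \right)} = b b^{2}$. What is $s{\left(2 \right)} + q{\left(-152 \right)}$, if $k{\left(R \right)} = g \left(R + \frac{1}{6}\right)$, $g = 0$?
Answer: $-6$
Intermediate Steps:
$s{\left(b \right)} = b^{3}$
$k{\left(R \right)} = 0$ ($k{\left(R \right)} = 0 \left(R + \frac{1}{6}\right) = 0 \left(\frac{1}{6} + R\right) = 0$)
$q{\left(r \right)} = -14$ ($q{\left(r \right)} = 0 - 14 = -14$)
$s{\left(2 \right)} + q{\left(-152 \right)} = 2^{3} - 14 = 8 - 14 = -6$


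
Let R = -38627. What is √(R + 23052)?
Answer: 5*I*√623 ≈ 124.8*I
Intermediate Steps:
√(R + 23052) = √(-38627 + 23052) = √(-15575) = 5*I*√623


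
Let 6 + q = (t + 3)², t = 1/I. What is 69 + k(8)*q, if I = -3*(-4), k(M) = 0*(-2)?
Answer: 69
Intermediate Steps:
k(M) = 0
I = 12
t = 1/12 ≈ 0.083333
q = 505/144 (q = -6 + (1/12 + 3)² = -6 + (37/12)² = -6 + 1369/144 = 505/144 ≈ 3.5069)
69 + k(8)*q = 69 + 0*(505/144) = 69 + 0 = 69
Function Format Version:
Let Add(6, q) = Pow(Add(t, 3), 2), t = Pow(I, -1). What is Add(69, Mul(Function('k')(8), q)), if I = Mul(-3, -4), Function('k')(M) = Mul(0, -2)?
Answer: 69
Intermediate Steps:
Function('k')(M) = 0
I = 12
t = Rational(1, 12) (t = Pow(12, -1) = Rational(1, 12) ≈ 0.083333)
q = Rational(505, 144) (q = Add(-6, Pow(Add(Rational(1, 12), 3), 2)) = Add(-6, Pow(Rational(37, 12), 2)) = Add(-6, Rational(1369, 144)) = Rational(505, 144) ≈ 3.5069)
Add(69, Mul(Function('k')(8), q)) = Add(69, Mul(0, Rational(505, 144))) = Add(69, 0) = 69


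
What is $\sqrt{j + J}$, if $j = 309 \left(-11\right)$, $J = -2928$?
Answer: $3 i \sqrt{703} \approx 79.542 i$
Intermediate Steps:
$j = -3399$
$\sqrt{j + J} = \sqrt{-3399 - 2928} = \sqrt{-6327} = 3 i \sqrt{703}$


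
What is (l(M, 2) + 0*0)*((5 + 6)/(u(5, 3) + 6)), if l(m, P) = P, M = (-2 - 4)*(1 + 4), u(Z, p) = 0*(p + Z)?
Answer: 11/3 ≈ 3.6667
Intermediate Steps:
u(Z, p) = 0 (u(Z, p) = 0*(Z + p) = 0)
M = -30 (M = -6*5 = -30)
(l(M, 2) + 0*0)*((5 + 6)/(u(5, 3) + 6)) = (2 + 0*0)*((5 + 6)/(0 + 6)) = (2 + 0)*(11/6) = 2*(11*(⅙)) = 2*(11/6) = 11/3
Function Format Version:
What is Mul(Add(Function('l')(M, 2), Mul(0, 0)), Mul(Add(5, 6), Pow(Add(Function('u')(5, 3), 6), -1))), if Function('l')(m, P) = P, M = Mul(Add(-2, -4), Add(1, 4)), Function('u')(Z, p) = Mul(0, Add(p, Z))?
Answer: Rational(11, 3) ≈ 3.6667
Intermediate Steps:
Function('u')(Z, p) = 0 (Function('u')(Z, p) = Mul(0, Add(Z, p)) = 0)
M = -30 (M = Mul(-6, 5) = -30)
Mul(Add(Function('l')(M, 2), Mul(0, 0)), Mul(Add(5, 6), Pow(Add(Function('u')(5, 3), 6), -1))) = Mul(Add(2, Mul(0, 0)), Mul(Add(5, 6), Pow(Add(0, 6), -1))) = Mul(Add(2, 0), Mul(11, Pow(6, -1))) = Mul(2, Mul(11, Rational(1, 6))) = Mul(2, Rational(11, 6)) = Rational(11, 3)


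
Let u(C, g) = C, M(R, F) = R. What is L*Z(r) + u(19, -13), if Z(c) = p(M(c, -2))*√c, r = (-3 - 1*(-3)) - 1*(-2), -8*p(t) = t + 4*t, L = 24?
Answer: 19 - 30*√2 ≈ -23.426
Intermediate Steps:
p(t) = -5*t/8 (p(t) = -(t + 4*t)/8 = -5*t/8)
r = 2 (r = (-3 + 3) + 2 = 0 + 2 = 2)
Z(c) = -5*c^(3/2)/8 (Z(c) = (-5*c/8)*√c = -5*c^(3/2)/8)
L*Z(r) + u(19, -13) = 24*(-5*√2/4) + 19 = -30*√2 + 19 = 19 - 30*√2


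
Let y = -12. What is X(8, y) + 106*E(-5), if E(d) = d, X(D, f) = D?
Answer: -522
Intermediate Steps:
X(8, y) + 106*E(-5) = 8 + 106*(-5) = 8 - 530 = -522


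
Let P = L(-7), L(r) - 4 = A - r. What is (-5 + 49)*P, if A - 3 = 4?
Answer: 792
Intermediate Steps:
A = 7 (A = 3 + 4 = 7)
L(r) = 11 - r (L(r) = 4 + (7 - r) = 11 - r)
P = 18 (P = 11 - 1*(-7) = 11 + 7 = 18)
(-5 + 49)*P = (-5 + 49)*18 = 44*18 = 792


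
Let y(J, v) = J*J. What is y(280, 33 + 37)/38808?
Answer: 200/99 ≈ 2.0202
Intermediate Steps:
y(J, v) = J²
y(280, 33 + 37)/38808 = 280²/38808 = 78400*(1/38808) = 200/99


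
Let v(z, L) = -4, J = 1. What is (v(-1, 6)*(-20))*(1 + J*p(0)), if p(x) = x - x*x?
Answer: 80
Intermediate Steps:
p(x) = x - x**2
(v(-1, 6)*(-20))*(1 + J*p(0)) = (-4*(-20))*(1 + 1*(0*(1 - 1*0))) = 80*(1 + 1*(0*(1 + 0))) = 80*(1 + 1*(0*1)) = 80*(1 + 1*0) = 80*(1 + 0) = 80*1 = 80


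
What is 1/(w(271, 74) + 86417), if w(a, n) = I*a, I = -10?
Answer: 1/83707 ≈ 1.1946e-5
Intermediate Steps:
w(a, n) = -10*a
1/(w(271, 74) + 86417) = 1/(-10*271 + 86417) = 1/(-2710 + 86417) = 1/83707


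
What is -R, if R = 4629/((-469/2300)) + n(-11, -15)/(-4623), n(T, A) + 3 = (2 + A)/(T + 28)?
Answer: 12488578652/550137 ≈ 22701.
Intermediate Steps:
n(T, A) = -3 + (2 + A)/(28 + T) (n(T, A) = -3 + (2 + A)/(T + 28) = -3 + (2 + A)/(28 + T))
R = -12488578652/550137 (R = 4629/((-469/2300)) + ((-82 - 15 - 3*(-11))/(28 - 11))/(-4623) = 4629/((-469*1/2300)) + ((-82 - 15 + 33)/17)*(-1/4623) = 4629/(-469/2300) + ((1/17)*(-64))*(-1/4623) = 4629*(-2300/469) - 64/17*(-1/4623) = -10646700/469 + 64/78591 = -12488578652/550137 ≈ -22701.)
-R = -1*(-12488578652/550137) = 12488578652/550137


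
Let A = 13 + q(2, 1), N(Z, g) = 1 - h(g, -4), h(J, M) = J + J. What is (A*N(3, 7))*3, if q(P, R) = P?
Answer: -585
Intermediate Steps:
h(J, M) = 2*J
N(Z, g) = 1 - 2*g
A = 15 (A = 13 + 2 = 15)
(A*N(3, 7))*3 = (15*(1 - 2*7))*3 = (15*(1 - 14))*3 = (15*(-13))*3 = -195*3 = -585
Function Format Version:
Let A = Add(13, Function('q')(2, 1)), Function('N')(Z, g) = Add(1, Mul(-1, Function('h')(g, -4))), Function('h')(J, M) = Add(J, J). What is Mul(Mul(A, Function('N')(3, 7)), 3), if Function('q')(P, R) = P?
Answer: -585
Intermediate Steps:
Function('h')(J, M) = Mul(2, J)
Function('N')(Z, g) = Add(1, Mul(-2, g)) (Function('N')(Z, g) = Add(1, Mul(-1, Mul(2, g))) = Add(1, Mul(-2, g)))
A = 15 (A = Add(13, 2) = 15)
Mul(Mul(A, Function('N')(3, 7)), 3) = Mul(Mul(15, Add(1, Mul(-2, 7))), 3) = Mul(Mul(15, Add(1, -14)), 3) = Mul(Mul(15, -13), 3) = Mul(-195, 3) = -585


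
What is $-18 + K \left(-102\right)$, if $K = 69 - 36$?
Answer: $-3384$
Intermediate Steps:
$K = 33$
$-18 + K \left(-102\right) = -18 + 33 \left(-102\right) = -18 - 3366 = -3384$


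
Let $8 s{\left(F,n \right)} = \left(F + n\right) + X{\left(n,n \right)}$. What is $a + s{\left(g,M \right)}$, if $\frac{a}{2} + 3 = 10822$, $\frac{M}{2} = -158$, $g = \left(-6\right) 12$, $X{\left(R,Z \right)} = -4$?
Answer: $21589$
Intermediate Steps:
$g = -72$
$M = -316$ ($M = 2 \left(-158\right) = -316$)
$s{\left(F,n \right)} = - \frac{1}{2} + \frac{F}{8} + \frac{n}{8}$ ($s{\left(F,n \right)} = \frac{\left(F + n\right) - 4}{8} = \frac{-4 + F + n}{8} = - \frac{1}{2} + \frac{F}{8} + \frac{n}{8}$)
$a = 21638$ ($a = -6 + 2 \cdot 10822 = -6 + 21644 = 21638$)
$a + s{\left(g,M \right)} = 21638 + \left(- \frac{1}{2} + \frac{1}{8} \left(-72\right) + \frac{1}{8} \left(-316\right)\right) = 21638 - 49 = 21589$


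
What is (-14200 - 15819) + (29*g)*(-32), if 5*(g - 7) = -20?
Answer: -32803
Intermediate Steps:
g = 3 (g = 7 + (⅕)*(-20) = 7 - 4 = 3)
(-14200 - 15819) + (29*g)*(-32) = (-14200 - 15819) + (29*3)*(-32) = -30019 + 87*(-32) = -30019 - 2784 = -32803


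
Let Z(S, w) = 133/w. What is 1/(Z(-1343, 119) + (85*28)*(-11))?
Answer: -17/445041 ≈ -3.8199e-5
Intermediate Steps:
1/(Z(-1343, 119) + (85*28)*(-11)) = 1/(133/119 + (85*28)*(-11)) = 1/(133*(1/119) + 2380*(-11)) = 1/(19/17 - 26180) = 1/(-445041/17) = -17/445041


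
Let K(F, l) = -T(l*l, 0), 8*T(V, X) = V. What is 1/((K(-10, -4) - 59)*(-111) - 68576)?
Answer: -1/61805 ≈ -1.6180e-5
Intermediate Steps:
T(V, X) = V/8
K(F, l) = -l**2/8 (K(F, l) = -l*l/8 = -l**2/8)
1/((K(-10, -4) - 59)*(-111) - 68576) = 1/((-1/8*(-4)**2 - 59)*(-111) - 68576) = 1/((-1/8*16 - 59)*(-111) - 68576) = 1/((-2 - 59)*(-111) - 68576) = 1/(-61*(-111) - 68576) = 1/(6771 - 68576) = 1/(-61805) = -1/61805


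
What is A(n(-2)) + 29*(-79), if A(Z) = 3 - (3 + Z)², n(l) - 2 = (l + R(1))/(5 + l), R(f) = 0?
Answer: -20761/9 ≈ -2306.8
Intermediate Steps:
n(l) = 2 + l/(5 + l) (n(l) = 2 + (l + 0)/(5 + l) = 2 + l/(5 + l))
A(n(-2)) + 29*(-79) = (3 - (3 + (10 + 3*(-2))/(5 - 2))²) + 29*(-79) = (3 - (3 + (10 - 6)/3)²) - 2291 = (3 - (3 + (⅓)*4)²) - 2291 = (3 - (3 + 4/3)²) - 2291 = (3 - (13/3)²) - 2291 = (3 - 1*169/9) - 2291 = (3 - 169/9) - 2291 = -142/9 - 2291 = -20761/9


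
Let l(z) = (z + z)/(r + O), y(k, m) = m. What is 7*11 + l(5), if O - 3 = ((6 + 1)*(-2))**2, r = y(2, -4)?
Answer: 3005/39 ≈ 77.051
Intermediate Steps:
r = -4
O = 199 (O = 3 + ((6 + 1)*(-2))**2 = 3 + (7*(-2))**2 = 3 + (-14)**2 = 3 + 196 = 199)
l(z) = 2*z/195 (l(z) = (z + z)/(-4 + 199) = (2*z)/195 = (2*z)*(1/195) = 2*z/195)
7*11 + l(5) = 7*11 + (2/195)*5 = 77 + 2/39 = 3005/39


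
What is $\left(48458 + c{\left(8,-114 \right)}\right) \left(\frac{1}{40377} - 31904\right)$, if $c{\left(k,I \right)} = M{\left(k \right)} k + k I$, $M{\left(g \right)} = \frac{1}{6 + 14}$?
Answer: $- \frac{102081154577908}{67295} \approx -1.5169 \cdot 10^{9}$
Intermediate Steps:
$M{\left(g \right)} = \frac{1}{20}$
$c{\left(k,I \right)} = \frac{k}{20} + I k$ ($c{\left(k,I \right)} = \frac{k}{20} + k I = \frac{k}{20} + I k$)
$\left(48458 + c{\left(8,-114 \right)}\right) \left(\frac{1}{40377} - 31904\right) = \left(48458 + 8 \left(\frac{1}{20} - 114\right)\right) \left(\frac{1}{40377} - 31904\right) = \left(48458 + 8 \left(- \frac{2279}{20}\right)\right) \left(\frac{1}{40377} - 31904\right) = \left(48458 - \frac{4558}{5}\right) \left(- \frac{1288187807}{40377}\right) = \frac{237732}{5} \left(- \frac{1288187807}{40377}\right) = - \frac{102081154577908}{67295}$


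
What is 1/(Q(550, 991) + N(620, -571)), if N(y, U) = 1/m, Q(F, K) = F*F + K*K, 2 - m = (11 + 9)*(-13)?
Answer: 262/336560223 ≈ 7.7846e-7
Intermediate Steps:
m = 262 (m = 2 - (11 + 9)*(-13) = 2 - 20*(-13) = 2 - 1*(-260) = 2 + 260 = 262)
Q(F, K) = F² + K²
N(y, U) = 1/262
1/(Q(550, 991) + N(620, -571)) = 1/((550² + 991²) + 1/262) = 1/((302500 + 982081) + 1/262) = 1/(1284581 + 1/262) = 1/(336560223/262) = 262/336560223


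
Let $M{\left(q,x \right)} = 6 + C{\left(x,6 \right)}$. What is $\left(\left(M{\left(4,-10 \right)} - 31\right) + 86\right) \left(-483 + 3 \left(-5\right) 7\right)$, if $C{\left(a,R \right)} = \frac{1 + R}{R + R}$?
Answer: $-36211$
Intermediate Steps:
$C{\left(a,R \right)} = \frac{1 + R}{2 R}$
$M{\left(q,x \right)} = \frac{79}{12}$ ($M{\left(q,x \right)} = 6 + \frac{1 + 6}{2 \cdot 6} = 6 + \frac{1}{2} \cdot \frac{1}{6} \cdot 7 = 6 + \frac{7}{12} = \frac{79}{12}$)
$\left(\left(M{\left(4,-10 \right)} - 31\right) + 86\right) \left(-483 + 3 \left(-5\right) 7\right) = \left(\left(\frac{79}{12} - 31\right) + 86\right) \left(-483 + 3 \left(-5\right) 7\right) = \left(- \frac{293}{12} + 86\right) \left(-483 - 105\right) = \frac{739 \left(-483 - 105\right)}{12} = \frac{739}{12} \left(-588\right) = -36211$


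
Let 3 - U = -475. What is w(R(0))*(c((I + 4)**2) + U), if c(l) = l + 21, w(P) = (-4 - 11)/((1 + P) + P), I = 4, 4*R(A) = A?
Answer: -8445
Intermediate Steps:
U = 478 (U = 3 - 1*(-475) = 3 + 475 = 478)
R(A) = A/4
w(P) = -15/(1 + 2*P)
c(l) = 21 + l
w(R(0))*(c((I + 4)**2) + U) = (-15/(1 + 2*((1/4)*0)))*((21 + (4 + 4)**2) + 478) = (-15/(1 + 2*0))*((21 + 8**2) + 478) = (-15/(1 + 0))*((21 + 64) + 478) = (-15/1)*(85 + 478) = -15*1*563 = -15*563 = -8445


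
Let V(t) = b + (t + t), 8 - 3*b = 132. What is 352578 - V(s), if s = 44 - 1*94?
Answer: 1058158/3 ≈ 3.5272e+5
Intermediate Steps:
b = -124/3 (b = 8/3 - 1/3*132 = 8/3 - 44 = -124/3 ≈ -41.333)
s = -50 (s = 44 - 94 = -50)
V(t) = -124/3 + 2*t (V(t) = -124/3 + (t + t) = -124/3 + 2*t)
352578 - V(s) = 352578 - (-124/3 + 2*(-50)) = 352578 - (-124/3 - 100) = 352578 - 1*(-424/3) = 352578 + 424/3 = 1058158/3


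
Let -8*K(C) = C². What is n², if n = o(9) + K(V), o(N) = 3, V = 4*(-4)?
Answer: 841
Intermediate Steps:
V = -16
K(C) = -C²/8
n = -29 (n = 3 - ⅛*(-16)² = 3 - ⅛*256 = 3 - 32 = -29)
n² = (-29)² = 841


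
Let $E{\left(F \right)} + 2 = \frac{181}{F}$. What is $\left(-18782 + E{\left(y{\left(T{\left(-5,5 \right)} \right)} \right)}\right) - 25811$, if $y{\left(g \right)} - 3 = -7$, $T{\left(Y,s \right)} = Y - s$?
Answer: $- \frac{178561}{4} \approx -44640.0$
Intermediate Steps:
$y{\left(g \right)} = -4$ ($y{\left(g \right)} = 3 - 7 = -4$)
$E{\left(F \right)} = -2 + \frac{181}{F}$
$\left(-18782 + E{\left(y{\left(T{\left(-5,5 \right)} \right)} \right)}\right) - 25811 = \left(-18782 + \left(-2 + \frac{181}{-4}\right)\right) - 25811 = \left(-18782 + \left(-2 + 181 \left(- \frac{1}{4}\right)\right)\right) - 25811 = \left(-18782 - \frac{189}{4}\right) - 25811 = - \frac{75317}{4} - 25811 = - \frac{178561}{4}$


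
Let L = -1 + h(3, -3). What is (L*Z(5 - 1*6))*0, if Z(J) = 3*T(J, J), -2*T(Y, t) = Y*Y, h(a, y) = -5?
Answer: 0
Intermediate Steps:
T(Y, t) = -Y²/2 (T(Y, t) = -Y*Y/2 = -Y²/2)
Z(J) = -3*J²/2 (Z(J) = 3*(-J²/2) = -3*J²/2)
L = -6 (L = -1 - 5 = -6)
(L*Z(5 - 1*6))*0 = -(-9)*(5 - 1*6)²*0 = -(-9)*(5 - 6)²*0 = -(-9)*(-1)²*0 = -(-9)*0 = -6*(-3/2)*0 = 9*0 = 0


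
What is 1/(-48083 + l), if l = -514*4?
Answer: -1/50139 ≈ -1.9945e-5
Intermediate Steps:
l = -2056
1/(-48083 + l) = 1/(-48083 - 2056) = 1/(-50139) = -1/50139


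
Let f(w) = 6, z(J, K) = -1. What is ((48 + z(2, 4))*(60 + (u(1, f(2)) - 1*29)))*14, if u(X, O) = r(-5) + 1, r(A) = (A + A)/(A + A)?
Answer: 21714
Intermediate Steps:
r(A) = 1 (r(A) = (2*A)/((2*A)) = (2*A)*(1/(2*A)) = 1)
u(X, O) = 2 (u(X, O) = 1 + 1 = 2)
((48 + z(2, 4))*(60 + (u(1, f(2)) - 1*29)))*14 = ((48 - 1)*(60 + (2 - 1*29)))*14 = (47*(60 + (2 - 29)))*14 = (47*(60 - 27))*14 = (47*33)*14 = 1551*14 = 21714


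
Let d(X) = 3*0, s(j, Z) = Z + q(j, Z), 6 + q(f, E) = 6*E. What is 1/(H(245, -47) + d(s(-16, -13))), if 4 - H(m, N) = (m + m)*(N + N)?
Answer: 1/46064 ≈ 2.1709e-5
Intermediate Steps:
q(f, E) = -6 + 6*E
s(j, Z) = -6 + 7*Z (s(j, Z) = Z + (-6 + 6*Z) = -6 + 7*Z)
d(X) = 0
H(m, N) = 4 - 4*N*m (H(m, N) = 4 - (m + m)*(N + N) = 4 - 2*m*2*N = 4 - 4*N*m)
1/(H(245, -47) + d(s(-16, -13))) = 1/((4 - 4*(-47)*245) + 0) = 1/((4 + 46060) + 0) = 1/(46064 + 0) = 1/46064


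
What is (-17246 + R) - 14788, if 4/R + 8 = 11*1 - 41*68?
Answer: -89214694/2785 ≈ -32034.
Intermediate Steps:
R = -4/2785 (R = 4/(-8 + (11*1 - 41*68)) = 4/(-8 + (11 - 2788)) = 4/(-8 - 2777) = 4/(-2785) = 4*(-1/2785) = -4/2785 ≈ -0.0014363)
(-17246 + R) - 14788 = (-17246 - 4/2785) - 14788 = -48030114/2785 - 14788 = -89214694/2785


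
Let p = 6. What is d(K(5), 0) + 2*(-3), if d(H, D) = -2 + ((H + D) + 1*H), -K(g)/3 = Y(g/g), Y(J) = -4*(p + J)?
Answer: 160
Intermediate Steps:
Y(J) = -24 - 4*J (Y(J) = -4*(6 + J) = -24 - 4*J)
K(g) = 84 (K(g) = -3*(-24 - 4*g/g) = -3*(-24 - 4*1) = -3*(-24 - 4) = -3*(-28) = 84)
d(H, D) = -2 + D + 2*H (d(H, D) = -2 + ((D + H) + H) = -2 + (D + 2*H) = -2 + D + 2*H)
d(K(5), 0) + 2*(-3) = (-2 + 0 + 2*84) + 2*(-3) = (-2 + 0 + 168) - 6 = 166 - 6 = 160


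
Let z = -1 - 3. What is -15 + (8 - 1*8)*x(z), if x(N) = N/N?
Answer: -15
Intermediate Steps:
z = -4
x(N) = 1
-15 + (8 - 1*8)*x(z) = -15 + (8 - 1*8)*1 = -15 + (8 - 8)*1 = -15 + 0*1 = -15 + 0 = -15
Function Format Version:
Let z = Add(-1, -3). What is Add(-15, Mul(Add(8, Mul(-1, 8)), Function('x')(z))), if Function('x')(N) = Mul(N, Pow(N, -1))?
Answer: -15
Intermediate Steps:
z = -4
Function('x')(N) = 1
Add(-15, Mul(Add(8, Mul(-1, 8)), Function('x')(z))) = Add(-15, Mul(Add(8, Mul(-1, 8)), 1)) = Add(-15, Mul(Add(8, -8), 1)) = Add(-15, Mul(0, 1)) = Add(-15, 0) = -15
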